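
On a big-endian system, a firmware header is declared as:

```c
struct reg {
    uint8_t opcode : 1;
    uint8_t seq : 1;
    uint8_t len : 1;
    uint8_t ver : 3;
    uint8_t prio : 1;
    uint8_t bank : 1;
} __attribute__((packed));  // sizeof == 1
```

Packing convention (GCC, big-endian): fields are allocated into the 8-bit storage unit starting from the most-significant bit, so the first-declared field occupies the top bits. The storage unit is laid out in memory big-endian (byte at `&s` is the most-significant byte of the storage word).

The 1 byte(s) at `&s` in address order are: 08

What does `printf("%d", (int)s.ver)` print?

[0]=0x08 (big-endian) → word 0x08
opcode:1 @ bit 7 → (0x08>>7)&0x1 = 0x0
seq:1 @ bit 6 → (0x08>>6)&0x1 = 0x0
len:1 @ bit 5 → (0x08>>5)&0x1 = 0x0
ver:3 @ bit 2 → (0x08>>2)&0x7 = 0x2  ←
prio:1 @ bit 1 → (0x08>>1)&0x1 = 0x0
bank:1 @ bit 0 → (0x08>>0)&0x1 = 0x0

2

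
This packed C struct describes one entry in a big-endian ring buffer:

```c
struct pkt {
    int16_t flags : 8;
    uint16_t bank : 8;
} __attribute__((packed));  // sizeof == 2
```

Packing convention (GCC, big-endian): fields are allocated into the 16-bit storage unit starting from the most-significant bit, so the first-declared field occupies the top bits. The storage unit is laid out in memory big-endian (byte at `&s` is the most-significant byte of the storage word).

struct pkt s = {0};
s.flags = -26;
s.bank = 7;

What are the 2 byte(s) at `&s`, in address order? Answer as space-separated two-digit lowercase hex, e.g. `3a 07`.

[8+:8] flags=-26 & 0xff = 0xe6; word=0xe600
[0+:8] bank=7 & 0xff = 0x7; word=0xe607
word = 0xe607 → big-endian bytes:
  [0]=0xe6  [1]=0x07

e6 07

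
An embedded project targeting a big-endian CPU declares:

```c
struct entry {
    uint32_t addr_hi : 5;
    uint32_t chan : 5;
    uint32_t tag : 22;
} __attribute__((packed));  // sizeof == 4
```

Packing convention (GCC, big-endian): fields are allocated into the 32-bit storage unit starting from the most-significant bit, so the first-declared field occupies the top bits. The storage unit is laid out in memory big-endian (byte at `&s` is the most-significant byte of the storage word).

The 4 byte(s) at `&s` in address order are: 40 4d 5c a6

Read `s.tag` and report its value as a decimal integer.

875686

[0]=0x40 [1]=0x4d [2]=0x5c [3]=0xa6 (big-endian) → word 0x404d5ca6
addr_hi:5 @ bit 27 → (0x404d5ca6>>27)&0x1f = 0x8
chan:5 @ bit 22 → (0x404d5ca6>>22)&0x1f = 0x1
tag:22 @ bit 0 → (0x404d5ca6>>0)&0x3fffff = 0xd5ca6  ←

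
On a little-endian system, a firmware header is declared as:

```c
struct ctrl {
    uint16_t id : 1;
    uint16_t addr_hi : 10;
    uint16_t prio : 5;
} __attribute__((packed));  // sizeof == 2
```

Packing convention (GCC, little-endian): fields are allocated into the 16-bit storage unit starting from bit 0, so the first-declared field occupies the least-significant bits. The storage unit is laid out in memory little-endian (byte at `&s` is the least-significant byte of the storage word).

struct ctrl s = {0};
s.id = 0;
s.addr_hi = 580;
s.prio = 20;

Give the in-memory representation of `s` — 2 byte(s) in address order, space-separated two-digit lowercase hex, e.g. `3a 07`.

88 a4

[0+:1] id=0 & 0x1 = 0x0; word=0x0000
[1+:10] addr_hi=580 & 0x3ff = 0x244; word=0x0488
[11+:5] prio=20 & 0x1f = 0x14; word=0xa488
word = 0xa488 → little-endian bytes:
  [0]=0x88  [1]=0xa4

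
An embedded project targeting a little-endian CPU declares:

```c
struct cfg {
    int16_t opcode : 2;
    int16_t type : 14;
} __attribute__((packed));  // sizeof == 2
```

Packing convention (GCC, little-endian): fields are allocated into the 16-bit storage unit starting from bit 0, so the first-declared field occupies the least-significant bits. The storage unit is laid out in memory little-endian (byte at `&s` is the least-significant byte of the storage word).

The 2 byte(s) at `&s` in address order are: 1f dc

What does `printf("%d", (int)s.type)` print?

-2297

[0]=0x1f [1]=0xdc (little-endian) → word 0xdc1f
opcode [0+:2] = (word>>0) & 0x3 = 3
type [2+:14] = (word>>2) & 0x3fff = 14087  ←
type signed 14b, MSB=1: 14087 - 16384 = -2297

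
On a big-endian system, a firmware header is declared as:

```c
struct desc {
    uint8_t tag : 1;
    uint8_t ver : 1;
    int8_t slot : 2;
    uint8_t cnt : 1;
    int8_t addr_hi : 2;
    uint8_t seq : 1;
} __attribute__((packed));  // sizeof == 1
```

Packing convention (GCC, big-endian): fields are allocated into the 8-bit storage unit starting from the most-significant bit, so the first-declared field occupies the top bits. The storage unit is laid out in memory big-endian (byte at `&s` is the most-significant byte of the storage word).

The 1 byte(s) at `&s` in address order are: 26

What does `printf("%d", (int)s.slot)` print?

-2

[0]=0x26 (big-endian) → word 0x26
tag [7+:1] = (word>>7) & 0x1 = 0
ver [6+:1] = (word>>6) & 0x1 = 0
slot [4+:2] = (word>>4) & 0x3 = 2  ←
cnt [3+:1] = (word>>3) & 0x1 = 0
addr_hi [1+:2] = (word>>1) & 0x3 = 3
seq [0+:1] = (word>>0) & 0x1 = 0
slot signed 2b, MSB=1: 2 - 4 = -2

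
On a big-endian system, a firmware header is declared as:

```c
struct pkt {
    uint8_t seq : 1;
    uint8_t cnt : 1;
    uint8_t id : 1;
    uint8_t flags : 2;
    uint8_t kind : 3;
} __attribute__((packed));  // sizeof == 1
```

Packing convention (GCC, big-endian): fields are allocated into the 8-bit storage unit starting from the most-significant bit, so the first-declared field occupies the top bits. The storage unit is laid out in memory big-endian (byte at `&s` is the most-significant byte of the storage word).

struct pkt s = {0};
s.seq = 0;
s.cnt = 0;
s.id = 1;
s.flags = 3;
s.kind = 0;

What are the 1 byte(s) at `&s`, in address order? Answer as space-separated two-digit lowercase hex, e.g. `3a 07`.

38

seq (1b) val=0 bits=0x0 at bit 7: 0x00
cnt (1b) val=0 bits=0x0 at bit 6: 0x00
id (1b) val=1 bits=0x1 at bit 5: 0x20
flags (2b) val=3 bits=0x3 at bit 3: 0x38
kind (3b) val=0 bits=0x0 at bit 0: 0x38
word = 0x38 → big-endian bytes:
  [0]=0x38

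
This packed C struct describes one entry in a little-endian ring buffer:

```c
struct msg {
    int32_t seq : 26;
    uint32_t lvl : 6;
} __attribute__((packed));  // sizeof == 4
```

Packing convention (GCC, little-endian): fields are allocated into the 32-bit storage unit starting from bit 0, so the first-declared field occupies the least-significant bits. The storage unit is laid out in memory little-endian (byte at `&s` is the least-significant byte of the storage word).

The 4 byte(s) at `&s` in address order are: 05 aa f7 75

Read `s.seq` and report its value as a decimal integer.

33008133

[0]=0x05 [1]=0xaa [2]=0xf7 [3]=0x75 (little-endian) → word 0x75f7aa05
seq [0+:26] = (word>>0) & 0x3ffffff = 33008133  ←
lvl [26+:6] = (word>>26) & 0x3f = 29
seq signed 26b, MSB=0: value = 33008133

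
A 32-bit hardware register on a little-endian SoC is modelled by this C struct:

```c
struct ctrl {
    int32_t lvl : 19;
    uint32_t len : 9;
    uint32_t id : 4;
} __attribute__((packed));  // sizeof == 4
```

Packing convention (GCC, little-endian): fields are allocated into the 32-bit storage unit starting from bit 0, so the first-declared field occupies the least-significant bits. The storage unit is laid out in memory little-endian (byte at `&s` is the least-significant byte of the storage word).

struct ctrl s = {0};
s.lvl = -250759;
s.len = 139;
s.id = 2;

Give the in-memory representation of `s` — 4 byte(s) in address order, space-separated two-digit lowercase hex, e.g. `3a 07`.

[0+:19] lvl=-250759 & 0x7ffff = 0x42c79; word=0x00042c79
[19+:9] len=139 & 0x1ff = 0x8b; word=0x045c2c79
[28+:4] id=2 & 0xf = 0x2; word=0x245c2c79
word = 0x245c2c79 → little-endian bytes:
  [0]=0x79  [1]=0x2c  [2]=0x5c  [3]=0x24

79 2c 5c 24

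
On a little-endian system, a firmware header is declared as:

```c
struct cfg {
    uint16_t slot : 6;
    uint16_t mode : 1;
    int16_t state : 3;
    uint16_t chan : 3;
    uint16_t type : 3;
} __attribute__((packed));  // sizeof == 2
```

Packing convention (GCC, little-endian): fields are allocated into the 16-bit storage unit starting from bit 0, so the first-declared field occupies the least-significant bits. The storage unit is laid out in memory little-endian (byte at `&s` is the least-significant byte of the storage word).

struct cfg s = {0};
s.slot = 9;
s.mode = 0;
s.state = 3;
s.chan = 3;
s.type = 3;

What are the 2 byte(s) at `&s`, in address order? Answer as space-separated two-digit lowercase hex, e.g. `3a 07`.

[0+:6] slot=9 & 0x3f = 0x9; word=0x0009
[6+:1] mode=0 & 0x1 = 0x0; word=0x0009
[7+:3] state=3 & 0x7 = 0x3; word=0x0189
[10+:3] chan=3 & 0x7 = 0x3; word=0x0d89
[13+:3] type=3 & 0x7 = 0x3; word=0x6d89
word = 0x6d89 → little-endian bytes:
  [0]=0x89  [1]=0x6d

89 6d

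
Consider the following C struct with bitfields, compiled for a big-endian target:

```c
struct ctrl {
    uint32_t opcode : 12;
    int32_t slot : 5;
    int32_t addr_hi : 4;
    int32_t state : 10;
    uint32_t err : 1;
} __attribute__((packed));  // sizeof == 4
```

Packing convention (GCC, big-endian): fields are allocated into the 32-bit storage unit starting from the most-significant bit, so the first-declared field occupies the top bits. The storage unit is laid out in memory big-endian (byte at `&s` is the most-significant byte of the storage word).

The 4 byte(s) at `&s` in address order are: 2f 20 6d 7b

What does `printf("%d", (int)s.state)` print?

[0]=0x2f [1]=0x20 [2]=0x6d [3]=0x7b (big-endian) → word 0x2f206d7b
opcode [20+:12] = (word>>20) & 0xfff = 754
slot [15+:5] = (word>>15) & 0x1f = 0
addr_hi [11+:4] = (word>>11) & 0xf = 13
state [1+:10] = (word>>1) & 0x3ff = 701  ←
err [0+:1] = (word>>0) & 0x1 = 1
state signed 10b, MSB=1: 701 - 1024 = -323

-323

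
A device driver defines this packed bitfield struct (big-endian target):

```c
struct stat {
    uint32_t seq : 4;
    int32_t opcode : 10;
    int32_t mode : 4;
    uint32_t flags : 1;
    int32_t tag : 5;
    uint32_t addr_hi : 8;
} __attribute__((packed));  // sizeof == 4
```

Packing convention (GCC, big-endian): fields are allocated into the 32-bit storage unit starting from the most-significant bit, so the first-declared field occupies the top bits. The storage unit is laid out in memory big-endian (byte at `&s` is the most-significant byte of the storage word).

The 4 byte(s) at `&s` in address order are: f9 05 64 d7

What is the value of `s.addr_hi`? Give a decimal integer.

[0]=0xf9 [1]=0x05 [2]=0x64 [3]=0xd7 (big-endian) → word 0xf90564d7
seq [28+:4] = (word>>28) & 0xf = 15
opcode [18+:10] = (word>>18) & 0x3ff = 577
mode [14+:4] = (word>>14) & 0xf = 5
flags [13+:1] = (word>>13) & 0x1 = 1
tag [8+:5] = (word>>8) & 0x1f = 4
addr_hi [0+:8] = (word>>0) & 0xff = 215  ←

215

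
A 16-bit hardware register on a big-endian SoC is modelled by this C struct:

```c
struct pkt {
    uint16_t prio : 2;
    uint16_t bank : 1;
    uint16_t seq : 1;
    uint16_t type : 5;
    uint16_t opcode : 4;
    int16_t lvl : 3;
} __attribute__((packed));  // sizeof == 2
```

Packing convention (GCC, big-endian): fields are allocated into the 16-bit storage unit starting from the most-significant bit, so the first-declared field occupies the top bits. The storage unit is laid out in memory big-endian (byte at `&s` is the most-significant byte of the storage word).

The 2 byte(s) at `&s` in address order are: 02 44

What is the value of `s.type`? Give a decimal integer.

[0]=0x02 [1]=0x44 (big-endian) → word 0x0244
prio:2 @ bit 14 → (0x0244>>14)&0x3 = 0x0
bank:1 @ bit 13 → (0x0244>>13)&0x1 = 0x0
seq:1 @ bit 12 → (0x0244>>12)&0x1 = 0x0
type:5 @ bit 7 → (0x0244>>7)&0x1f = 0x4  ←
opcode:4 @ bit 3 → (0x0244>>3)&0xf = 0x8
lvl:3 @ bit 0 → (0x0244>>0)&0x7 = 0x4

4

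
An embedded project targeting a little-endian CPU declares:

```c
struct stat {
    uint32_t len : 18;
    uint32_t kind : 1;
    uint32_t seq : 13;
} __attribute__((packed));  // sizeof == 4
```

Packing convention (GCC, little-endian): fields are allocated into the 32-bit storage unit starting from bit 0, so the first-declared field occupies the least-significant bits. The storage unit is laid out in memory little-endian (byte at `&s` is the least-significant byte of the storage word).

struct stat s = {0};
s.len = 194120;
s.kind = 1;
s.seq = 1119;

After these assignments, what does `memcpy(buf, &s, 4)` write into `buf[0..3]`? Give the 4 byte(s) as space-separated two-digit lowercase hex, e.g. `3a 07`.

[0+:18] len=194120 & 0x3ffff = 0x2f648; word=0x0002f648
[18+:1] kind=1 & 0x1 = 0x1; word=0x0006f648
[19+:13] seq=1119 & 0x1fff = 0x45f; word=0x22fef648
word = 0x22fef648 → little-endian bytes:
  [0]=0x48  [1]=0xf6  [2]=0xfe  [3]=0x22

48 f6 fe 22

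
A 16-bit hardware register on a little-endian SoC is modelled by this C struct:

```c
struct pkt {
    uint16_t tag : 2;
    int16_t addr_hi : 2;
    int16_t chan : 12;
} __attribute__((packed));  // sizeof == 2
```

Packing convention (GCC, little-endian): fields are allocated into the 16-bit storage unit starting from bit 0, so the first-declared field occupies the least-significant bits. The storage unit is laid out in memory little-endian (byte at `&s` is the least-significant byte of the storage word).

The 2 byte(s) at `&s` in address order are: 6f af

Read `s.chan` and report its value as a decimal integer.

[0]=0x6f [1]=0xaf (little-endian) → word 0xaf6f
tag:2 @ bit 0 → (0xaf6f>>0)&0x3 = 0x3
addr_hi:2 @ bit 2 → (0xaf6f>>2)&0x3 = 0x3
chan:12 @ bit 4 → (0xaf6f>>4)&0xfff = 0xaf6  ←
chan signed 12b, MSB=1: 2806 - 4096 = -1290

-1290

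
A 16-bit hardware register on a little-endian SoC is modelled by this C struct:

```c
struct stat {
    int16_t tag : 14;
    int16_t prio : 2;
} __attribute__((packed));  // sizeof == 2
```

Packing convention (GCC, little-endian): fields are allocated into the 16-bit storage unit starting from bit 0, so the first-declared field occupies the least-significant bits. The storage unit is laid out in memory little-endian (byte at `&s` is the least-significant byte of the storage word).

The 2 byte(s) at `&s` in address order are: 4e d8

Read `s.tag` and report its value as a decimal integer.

6222

[0]=0x4e [1]=0xd8 (little-endian) → word 0xd84e
tag:14 @ bit 0 → (0xd84e>>0)&0x3fff = 0x184e  ←
prio:2 @ bit 14 → (0xd84e>>14)&0x3 = 0x3
tag signed 14b, MSB=0: value = 6222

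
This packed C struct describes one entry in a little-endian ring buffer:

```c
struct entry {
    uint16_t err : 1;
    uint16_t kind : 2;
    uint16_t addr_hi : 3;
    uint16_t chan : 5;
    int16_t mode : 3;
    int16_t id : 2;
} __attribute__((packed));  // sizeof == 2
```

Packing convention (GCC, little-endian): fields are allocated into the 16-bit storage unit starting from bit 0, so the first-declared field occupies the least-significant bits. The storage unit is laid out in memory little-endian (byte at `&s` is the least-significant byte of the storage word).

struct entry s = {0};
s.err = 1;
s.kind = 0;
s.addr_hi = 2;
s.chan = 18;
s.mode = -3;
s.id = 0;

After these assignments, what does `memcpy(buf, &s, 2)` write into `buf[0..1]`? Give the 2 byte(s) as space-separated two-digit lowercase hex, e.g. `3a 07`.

91 2c

[0+:1] err=1 & 0x1 = 0x1; word=0x0001
[1+:2] kind=0 & 0x3 = 0x0; word=0x0001
[3+:3] addr_hi=2 & 0x7 = 0x2; word=0x0011
[6+:5] chan=18 & 0x1f = 0x12; word=0x0491
[11+:3] mode=-3 & 0x7 = 0x5; word=0x2c91
[14+:2] id=0 & 0x3 = 0x0; word=0x2c91
word = 0x2c91 → little-endian bytes:
  [0]=0x91  [1]=0x2c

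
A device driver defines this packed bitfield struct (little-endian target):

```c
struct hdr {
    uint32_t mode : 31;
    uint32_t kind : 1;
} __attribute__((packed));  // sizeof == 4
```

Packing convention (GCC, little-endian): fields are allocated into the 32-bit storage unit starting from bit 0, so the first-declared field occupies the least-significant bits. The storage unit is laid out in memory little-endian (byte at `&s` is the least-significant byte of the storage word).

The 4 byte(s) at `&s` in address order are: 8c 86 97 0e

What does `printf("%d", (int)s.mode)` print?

244811404

[0]=0x8c [1]=0x86 [2]=0x97 [3]=0x0e (little-endian) → word 0x0e97868c
mode [0+:31] = (word>>0) & 0x7fffffff = 244811404  ←
kind [31+:1] = (word>>31) & 0x1 = 0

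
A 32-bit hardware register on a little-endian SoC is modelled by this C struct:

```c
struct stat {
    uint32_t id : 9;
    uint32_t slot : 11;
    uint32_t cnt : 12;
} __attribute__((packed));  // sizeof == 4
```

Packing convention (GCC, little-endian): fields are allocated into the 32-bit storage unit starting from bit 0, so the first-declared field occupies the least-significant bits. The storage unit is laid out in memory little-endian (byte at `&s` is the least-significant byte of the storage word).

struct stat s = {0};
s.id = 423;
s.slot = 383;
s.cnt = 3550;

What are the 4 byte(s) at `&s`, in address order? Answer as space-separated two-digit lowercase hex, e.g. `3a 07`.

a7 ff e2 dd

[0+:9] id=423 & 0x1ff = 0x1a7; word=0x000001a7
[9+:11] slot=383 & 0x7ff = 0x17f; word=0x0002ffa7
[20+:12] cnt=3550 & 0xfff = 0xdde; word=0xdde2ffa7
word = 0xdde2ffa7 → little-endian bytes:
  [0]=0xa7  [1]=0xff  [2]=0xe2  [3]=0xdd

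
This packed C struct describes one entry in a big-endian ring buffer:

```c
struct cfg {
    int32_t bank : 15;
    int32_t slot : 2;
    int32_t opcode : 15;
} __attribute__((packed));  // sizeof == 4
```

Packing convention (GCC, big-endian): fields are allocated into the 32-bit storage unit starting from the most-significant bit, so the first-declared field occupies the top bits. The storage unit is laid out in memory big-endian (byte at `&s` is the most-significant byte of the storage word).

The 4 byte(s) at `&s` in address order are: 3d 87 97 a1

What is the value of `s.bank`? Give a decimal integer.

[0]=0x3d [1]=0x87 [2]=0x97 [3]=0xa1 (big-endian) → word 0x3d8797a1
bank:15 @ bit 17 → (0x3d8797a1>>17)&0x7fff = 0x1ec3  ←
slot:2 @ bit 15 → (0x3d8797a1>>15)&0x3 = 0x3
opcode:15 @ bit 0 → (0x3d8797a1>>0)&0x7fff = 0x17a1
bank signed 15b, MSB=0: value = 7875

7875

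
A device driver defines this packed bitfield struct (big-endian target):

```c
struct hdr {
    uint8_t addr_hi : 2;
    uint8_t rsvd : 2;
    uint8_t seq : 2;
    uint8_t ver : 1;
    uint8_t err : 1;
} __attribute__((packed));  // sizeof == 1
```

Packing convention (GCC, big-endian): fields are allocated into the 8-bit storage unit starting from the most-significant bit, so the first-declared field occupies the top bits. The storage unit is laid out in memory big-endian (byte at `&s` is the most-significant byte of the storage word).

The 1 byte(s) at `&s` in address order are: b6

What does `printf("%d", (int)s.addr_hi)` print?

2

[0]=0xb6 (big-endian) → word 0xb6
addr_hi:2 @ bit 6 → (0xb6>>6)&0x3 = 0x2  ←
rsvd:2 @ bit 4 → (0xb6>>4)&0x3 = 0x3
seq:2 @ bit 2 → (0xb6>>2)&0x3 = 0x1
ver:1 @ bit 1 → (0xb6>>1)&0x1 = 0x1
err:1 @ bit 0 → (0xb6>>0)&0x1 = 0x0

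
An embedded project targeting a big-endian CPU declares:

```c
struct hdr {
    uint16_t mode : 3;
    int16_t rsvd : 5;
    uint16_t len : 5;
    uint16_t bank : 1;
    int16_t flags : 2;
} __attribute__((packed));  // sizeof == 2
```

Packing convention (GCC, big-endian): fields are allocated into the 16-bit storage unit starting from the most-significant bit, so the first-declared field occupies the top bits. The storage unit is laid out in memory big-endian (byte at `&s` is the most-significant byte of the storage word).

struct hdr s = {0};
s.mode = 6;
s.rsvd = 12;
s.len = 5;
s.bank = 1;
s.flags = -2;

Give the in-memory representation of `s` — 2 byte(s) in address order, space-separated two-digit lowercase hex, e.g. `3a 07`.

cc 2e

mode (3b) val=6 bits=0x6 at bit 13: 0xc000
rsvd (5b) val=12 bits=0xc at bit 8: 0xcc00
len (5b) val=5 bits=0x5 at bit 3: 0xcc28
bank (1b) val=1 bits=0x1 at bit 2: 0xcc2c
flags (2b) val=-2 bits=0x2 at bit 0: 0xcc2e
word = 0xcc2e → big-endian bytes:
  [0]=0xcc  [1]=0x2e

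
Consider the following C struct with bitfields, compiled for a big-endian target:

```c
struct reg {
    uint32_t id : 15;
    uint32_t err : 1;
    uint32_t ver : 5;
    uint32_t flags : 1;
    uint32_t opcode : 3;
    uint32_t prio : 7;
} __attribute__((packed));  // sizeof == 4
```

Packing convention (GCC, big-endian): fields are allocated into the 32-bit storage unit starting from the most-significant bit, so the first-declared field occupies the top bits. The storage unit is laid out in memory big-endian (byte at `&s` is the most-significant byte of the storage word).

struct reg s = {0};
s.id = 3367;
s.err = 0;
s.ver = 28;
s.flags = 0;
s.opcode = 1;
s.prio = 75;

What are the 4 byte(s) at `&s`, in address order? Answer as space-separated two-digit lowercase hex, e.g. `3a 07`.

id:15 = 3367 → 0xd27 << 17 → word 0x1a4e0000
err:1 = 0 → 0x0 << 16 → word 0x1a4e0000
ver:5 = 28 → 0x1c << 11 → word 0x1a4ee000
flags:1 = 0 → 0x0 << 10 → word 0x1a4ee000
opcode:3 = 1 → 0x1 << 7 → word 0x1a4ee080
prio:7 = 75 → 0x4b << 0 → word 0x1a4ee0cb
word = 0x1a4ee0cb → big-endian bytes:
  [0]=0x1a  [1]=0x4e  [2]=0xe0  [3]=0xcb

1a 4e e0 cb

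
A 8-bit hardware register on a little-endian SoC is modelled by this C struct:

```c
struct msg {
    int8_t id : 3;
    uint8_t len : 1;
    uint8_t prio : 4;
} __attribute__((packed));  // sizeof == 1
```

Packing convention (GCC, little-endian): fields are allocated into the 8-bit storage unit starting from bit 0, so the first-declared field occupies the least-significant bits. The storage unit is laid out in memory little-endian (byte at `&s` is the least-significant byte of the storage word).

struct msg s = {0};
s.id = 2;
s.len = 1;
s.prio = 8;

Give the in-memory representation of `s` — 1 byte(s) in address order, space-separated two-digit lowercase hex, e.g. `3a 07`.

id (3b) val=2 bits=0x2 at bit 0: 0x02
len (1b) val=1 bits=0x1 at bit 3: 0x0a
prio (4b) val=8 bits=0x8 at bit 4: 0x8a
word = 0x8a → little-endian bytes:
  [0]=0x8a

8a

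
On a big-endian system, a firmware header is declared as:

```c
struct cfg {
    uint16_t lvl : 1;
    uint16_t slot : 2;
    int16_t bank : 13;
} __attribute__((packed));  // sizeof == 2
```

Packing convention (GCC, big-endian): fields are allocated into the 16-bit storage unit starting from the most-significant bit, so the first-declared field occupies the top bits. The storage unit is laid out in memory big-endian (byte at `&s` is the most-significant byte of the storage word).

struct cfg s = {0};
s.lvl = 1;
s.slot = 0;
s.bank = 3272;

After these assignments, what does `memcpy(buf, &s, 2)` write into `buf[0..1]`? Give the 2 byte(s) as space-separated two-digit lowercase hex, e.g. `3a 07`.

[15+:1] lvl=1 & 0x1 = 0x1; word=0x8000
[13+:2] slot=0 & 0x3 = 0x0; word=0x8000
[0+:13] bank=3272 & 0x1fff = 0xcc8; word=0x8cc8
word = 0x8cc8 → big-endian bytes:
  [0]=0x8c  [1]=0xc8

8c c8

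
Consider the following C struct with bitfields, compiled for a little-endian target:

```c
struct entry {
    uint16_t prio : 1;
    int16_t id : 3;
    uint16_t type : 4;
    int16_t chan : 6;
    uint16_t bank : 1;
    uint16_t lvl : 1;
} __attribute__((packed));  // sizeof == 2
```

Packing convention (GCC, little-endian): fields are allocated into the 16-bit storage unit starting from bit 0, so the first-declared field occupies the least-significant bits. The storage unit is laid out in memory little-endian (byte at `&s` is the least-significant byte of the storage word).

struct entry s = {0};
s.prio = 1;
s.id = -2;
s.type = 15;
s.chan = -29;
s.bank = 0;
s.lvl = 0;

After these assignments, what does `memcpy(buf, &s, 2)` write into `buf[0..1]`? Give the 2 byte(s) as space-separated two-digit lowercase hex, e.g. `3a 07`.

prio (1b) val=1 bits=0x1 at bit 0: 0x0001
id (3b) val=-2 bits=0x6 at bit 1: 0x000d
type (4b) val=15 bits=0xf at bit 4: 0x00fd
chan (6b) val=-29 bits=0x23 at bit 8: 0x23fd
bank (1b) val=0 bits=0x0 at bit 14: 0x23fd
lvl (1b) val=0 bits=0x0 at bit 15: 0x23fd
word = 0x23fd → little-endian bytes:
  [0]=0xfd  [1]=0x23

fd 23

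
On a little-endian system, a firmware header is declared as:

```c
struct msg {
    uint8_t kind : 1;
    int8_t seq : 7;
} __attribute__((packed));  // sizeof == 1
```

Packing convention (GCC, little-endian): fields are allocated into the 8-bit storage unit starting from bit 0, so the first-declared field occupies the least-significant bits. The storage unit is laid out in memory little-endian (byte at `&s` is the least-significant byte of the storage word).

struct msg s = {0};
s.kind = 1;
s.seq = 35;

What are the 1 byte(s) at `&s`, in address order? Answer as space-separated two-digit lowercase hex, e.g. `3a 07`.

47

kind:1 = 1 → 0x1 << 0 → word 0x01
seq:7 = 35 → 0x23 << 1 → word 0x47
word = 0x47 → little-endian bytes:
  [0]=0x47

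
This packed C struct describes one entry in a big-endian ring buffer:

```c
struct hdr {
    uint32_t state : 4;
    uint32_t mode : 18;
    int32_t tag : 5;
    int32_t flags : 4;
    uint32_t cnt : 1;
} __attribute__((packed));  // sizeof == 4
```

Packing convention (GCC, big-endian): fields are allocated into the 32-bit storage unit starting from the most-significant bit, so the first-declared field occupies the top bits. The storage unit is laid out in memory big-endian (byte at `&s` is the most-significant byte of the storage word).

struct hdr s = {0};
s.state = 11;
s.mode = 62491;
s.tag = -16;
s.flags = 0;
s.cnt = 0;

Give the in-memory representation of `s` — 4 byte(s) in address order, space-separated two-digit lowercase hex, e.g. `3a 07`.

b3 d0 6e 00

[28+:4] state=11 & 0xf = 0xb; word=0xb0000000
[10+:18] mode=62491 & 0x3ffff = 0xf41b; word=0xb3d06c00
[5+:5] tag=-16 & 0x1f = 0x10; word=0xb3d06e00
[1+:4] flags=0 & 0xf = 0x0; word=0xb3d06e00
[0+:1] cnt=0 & 0x1 = 0x0; word=0xb3d06e00
word = 0xb3d06e00 → big-endian bytes:
  [0]=0xb3  [1]=0xd0  [2]=0x6e  [3]=0x00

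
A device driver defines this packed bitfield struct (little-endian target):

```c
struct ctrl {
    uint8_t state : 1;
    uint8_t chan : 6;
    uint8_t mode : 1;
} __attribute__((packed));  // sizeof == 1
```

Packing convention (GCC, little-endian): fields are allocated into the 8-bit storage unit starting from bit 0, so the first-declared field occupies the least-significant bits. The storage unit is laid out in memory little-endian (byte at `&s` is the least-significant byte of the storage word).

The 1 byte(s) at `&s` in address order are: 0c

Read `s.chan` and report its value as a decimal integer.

6

[0]=0x0c (little-endian) → word 0x0c
state:1 @ bit 0 → (0x0c>>0)&0x1 = 0x0
chan:6 @ bit 1 → (0x0c>>1)&0x3f = 0x6  ←
mode:1 @ bit 7 → (0x0c>>7)&0x1 = 0x0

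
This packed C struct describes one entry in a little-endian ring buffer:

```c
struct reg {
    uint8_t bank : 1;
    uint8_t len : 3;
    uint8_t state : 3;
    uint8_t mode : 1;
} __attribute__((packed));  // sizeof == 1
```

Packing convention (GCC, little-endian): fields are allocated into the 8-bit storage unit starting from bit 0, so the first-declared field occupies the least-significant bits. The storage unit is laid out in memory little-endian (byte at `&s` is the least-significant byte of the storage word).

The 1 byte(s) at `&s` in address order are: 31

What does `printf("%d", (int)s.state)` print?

[0]=0x31 (little-endian) → word 0x31
bank [0+:1] = (word>>0) & 0x1 = 1
len [1+:3] = (word>>1) & 0x7 = 0
state [4+:3] = (word>>4) & 0x7 = 3  ←
mode [7+:1] = (word>>7) & 0x1 = 0

3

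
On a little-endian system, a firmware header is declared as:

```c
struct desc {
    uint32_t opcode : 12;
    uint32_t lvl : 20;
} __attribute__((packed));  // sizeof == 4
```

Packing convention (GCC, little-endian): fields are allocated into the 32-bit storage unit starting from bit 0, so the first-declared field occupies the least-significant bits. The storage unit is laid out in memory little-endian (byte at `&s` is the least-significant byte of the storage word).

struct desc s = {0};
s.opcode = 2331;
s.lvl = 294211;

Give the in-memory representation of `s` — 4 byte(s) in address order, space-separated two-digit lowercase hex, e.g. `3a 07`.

1b 39 d4 47

opcode:12 = 2331 → 0x91b << 0 → word 0x0000091b
lvl:20 = 294211 → 0x47d43 << 12 → word 0x47d4391b
word = 0x47d4391b → little-endian bytes:
  [0]=0x1b  [1]=0x39  [2]=0xd4  [3]=0x47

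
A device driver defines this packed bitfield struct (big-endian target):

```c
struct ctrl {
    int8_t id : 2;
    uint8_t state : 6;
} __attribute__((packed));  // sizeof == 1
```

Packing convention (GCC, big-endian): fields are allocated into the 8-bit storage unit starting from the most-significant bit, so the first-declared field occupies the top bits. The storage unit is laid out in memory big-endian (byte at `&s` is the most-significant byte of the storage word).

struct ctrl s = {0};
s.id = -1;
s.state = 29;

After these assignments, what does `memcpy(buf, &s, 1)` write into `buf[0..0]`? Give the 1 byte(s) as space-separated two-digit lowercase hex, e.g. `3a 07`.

id:2 = -1 → 0x3 << 6 → word 0xc0
state:6 = 29 → 0x1d << 0 → word 0xdd
word = 0xdd → big-endian bytes:
  [0]=0xdd

dd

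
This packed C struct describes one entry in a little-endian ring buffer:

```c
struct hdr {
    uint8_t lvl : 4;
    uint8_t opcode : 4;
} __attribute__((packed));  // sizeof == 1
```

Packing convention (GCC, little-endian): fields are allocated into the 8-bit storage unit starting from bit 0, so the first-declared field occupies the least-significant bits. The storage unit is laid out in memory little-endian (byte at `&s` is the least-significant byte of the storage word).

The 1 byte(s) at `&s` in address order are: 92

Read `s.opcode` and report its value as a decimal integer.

[0]=0x92 (little-endian) → word 0x92
lvl [0+:4] = (word>>0) & 0xf = 2
opcode [4+:4] = (word>>4) & 0xf = 9  ←

9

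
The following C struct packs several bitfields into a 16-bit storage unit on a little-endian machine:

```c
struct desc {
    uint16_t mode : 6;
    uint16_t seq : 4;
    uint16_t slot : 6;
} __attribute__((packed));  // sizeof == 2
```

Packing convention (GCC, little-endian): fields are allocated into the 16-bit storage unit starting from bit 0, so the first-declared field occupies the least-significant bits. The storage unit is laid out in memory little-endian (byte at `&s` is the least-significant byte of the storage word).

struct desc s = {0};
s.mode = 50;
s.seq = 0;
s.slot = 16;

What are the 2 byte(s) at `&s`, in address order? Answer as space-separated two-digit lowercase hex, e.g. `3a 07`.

32 40

mode (6b) val=50 bits=0x32 at bit 0: 0x0032
seq (4b) val=0 bits=0x0 at bit 6: 0x0032
slot (6b) val=16 bits=0x10 at bit 10: 0x4032
word = 0x4032 → little-endian bytes:
  [0]=0x32  [1]=0x40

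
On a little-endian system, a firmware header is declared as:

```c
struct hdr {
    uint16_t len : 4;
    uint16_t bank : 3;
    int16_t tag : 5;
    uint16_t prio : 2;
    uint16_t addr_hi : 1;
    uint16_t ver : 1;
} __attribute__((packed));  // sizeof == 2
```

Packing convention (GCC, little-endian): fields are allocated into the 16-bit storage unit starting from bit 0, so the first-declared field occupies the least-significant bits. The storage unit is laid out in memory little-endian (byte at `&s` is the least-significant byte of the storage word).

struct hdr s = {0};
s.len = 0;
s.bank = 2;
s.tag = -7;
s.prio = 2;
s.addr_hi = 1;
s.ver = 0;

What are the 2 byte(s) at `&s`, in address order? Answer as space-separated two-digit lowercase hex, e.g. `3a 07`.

a0 6c

len:4 = 0 → 0x0 << 0 → word 0x0000
bank:3 = 2 → 0x2 << 4 → word 0x0020
tag:5 = -7 → 0x19 << 7 → word 0x0ca0
prio:2 = 2 → 0x2 << 12 → word 0x2ca0
addr_hi:1 = 1 → 0x1 << 14 → word 0x6ca0
ver:1 = 0 → 0x0 << 15 → word 0x6ca0
word = 0x6ca0 → little-endian bytes:
  [0]=0xa0  [1]=0x6c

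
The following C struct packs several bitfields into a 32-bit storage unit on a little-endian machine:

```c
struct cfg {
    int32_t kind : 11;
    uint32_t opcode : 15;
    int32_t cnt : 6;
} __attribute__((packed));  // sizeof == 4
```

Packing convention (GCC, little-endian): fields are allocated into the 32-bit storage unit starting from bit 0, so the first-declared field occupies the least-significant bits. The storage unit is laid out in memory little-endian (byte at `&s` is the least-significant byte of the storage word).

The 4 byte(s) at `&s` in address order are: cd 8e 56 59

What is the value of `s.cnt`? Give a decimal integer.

[0]=0xcd [1]=0x8e [2]=0x56 [3]=0x59 (little-endian) → word 0x59568ecd
kind [0+:11] = (word>>0) & 0x7ff = 1741
opcode [11+:15] = (word>>11) & 0x7fff = 10961
cnt [26+:6] = (word>>26) & 0x3f = 22  ←
cnt signed 6b, MSB=0: value = 22

22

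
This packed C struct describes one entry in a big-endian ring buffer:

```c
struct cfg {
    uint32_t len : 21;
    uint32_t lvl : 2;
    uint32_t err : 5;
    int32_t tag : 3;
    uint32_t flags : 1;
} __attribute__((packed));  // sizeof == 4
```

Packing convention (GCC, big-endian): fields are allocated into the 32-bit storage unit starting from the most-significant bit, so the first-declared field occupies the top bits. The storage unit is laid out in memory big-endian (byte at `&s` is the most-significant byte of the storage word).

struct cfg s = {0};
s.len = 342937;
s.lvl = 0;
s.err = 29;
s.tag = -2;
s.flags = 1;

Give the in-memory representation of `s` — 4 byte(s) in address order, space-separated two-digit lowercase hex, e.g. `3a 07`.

29 dc c9 dd

len:21 = 342937 → 0x53b99 << 11 → word 0x29dcc800
lvl:2 = 0 → 0x0 << 9 → word 0x29dcc800
err:5 = 29 → 0x1d << 4 → word 0x29dcc9d0
tag:3 = -2 → 0x6 << 1 → word 0x29dcc9dc
flags:1 = 1 → 0x1 << 0 → word 0x29dcc9dd
word = 0x29dcc9dd → big-endian bytes:
  [0]=0x29  [1]=0xdc  [2]=0xc9  [3]=0xdd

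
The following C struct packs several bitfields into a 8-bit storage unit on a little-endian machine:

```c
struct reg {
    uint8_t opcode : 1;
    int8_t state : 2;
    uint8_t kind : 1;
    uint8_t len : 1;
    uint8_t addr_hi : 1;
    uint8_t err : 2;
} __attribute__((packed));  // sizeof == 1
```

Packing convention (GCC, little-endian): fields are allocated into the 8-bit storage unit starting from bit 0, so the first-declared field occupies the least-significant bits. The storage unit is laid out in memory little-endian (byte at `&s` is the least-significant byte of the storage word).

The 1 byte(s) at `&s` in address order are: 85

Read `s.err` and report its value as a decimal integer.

[0]=0x85 (little-endian) → word 0x85
opcode:1 @ bit 0 → (0x85>>0)&0x1 = 0x1
state:2 @ bit 1 → (0x85>>1)&0x3 = 0x2
kind:1 @ bit 3 → (0x85>>3)&0x1 = 0x0
len:1 @ bit 4 → (0x85>>4)&0x1 = 0x0
addr_hi:1 @ bit 5 → (0x85>>5)&0x1 = 0x0
err:2 @ bit 6 → (0x85>>6)&0x3 = 0x2  ←

2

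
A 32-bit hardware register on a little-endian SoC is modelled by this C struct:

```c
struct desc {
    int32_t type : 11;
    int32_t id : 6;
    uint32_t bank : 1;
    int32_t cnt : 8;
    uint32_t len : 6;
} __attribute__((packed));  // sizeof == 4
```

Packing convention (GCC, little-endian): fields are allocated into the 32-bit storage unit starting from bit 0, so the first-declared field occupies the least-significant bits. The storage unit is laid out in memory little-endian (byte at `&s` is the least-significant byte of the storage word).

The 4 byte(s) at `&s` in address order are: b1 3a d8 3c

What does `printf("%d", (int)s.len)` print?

15

[0]=0xb1 [1]=0x3a [2]=0xd8 [3]=0x3c (little-endian) → word 0x3cd83ab1
type:11 @ bit 0 → (0x3cd83ab1>>0)&0x7ff = 0x2b1
id:6 @ bit 11 → (0x3cd83ab1>>11)&0x3f = 0x7
bank:1 @ bit 17 → (0x3cd83ab1>>17)&0x1 = 0x0
cnt:8 @ bit 18 → (0x3cd83ab1>>18)&0xff = 0x36
len:6 @ bit 26 → (0x3cd83ab1>>26)&0x3f = 0xf  ←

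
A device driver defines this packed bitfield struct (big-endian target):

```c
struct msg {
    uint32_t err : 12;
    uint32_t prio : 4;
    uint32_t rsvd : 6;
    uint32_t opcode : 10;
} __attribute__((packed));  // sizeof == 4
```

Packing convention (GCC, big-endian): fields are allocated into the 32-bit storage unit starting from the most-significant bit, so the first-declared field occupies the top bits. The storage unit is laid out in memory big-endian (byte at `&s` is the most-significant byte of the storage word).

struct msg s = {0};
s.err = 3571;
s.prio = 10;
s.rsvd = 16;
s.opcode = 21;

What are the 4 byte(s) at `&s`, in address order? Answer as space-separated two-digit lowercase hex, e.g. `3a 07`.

df 3a 40 15

err:12 = 3571 → 0xdf3 << 20 → word 0xdf300000
prio:4 = 10 → 0xa << 16 → word 0xdf3a0000
rsvd:6 = 16 → 0x10 << 10 → word 0xdf3a4000
opcode:10 = 21 → 0x15 << 0 → word 0xdf3a4015
word = 0xdf3a4015 → big-endian bytes:
  [0]=0xdf  [1]=0x3a  [2]=0x40  [3]=0x15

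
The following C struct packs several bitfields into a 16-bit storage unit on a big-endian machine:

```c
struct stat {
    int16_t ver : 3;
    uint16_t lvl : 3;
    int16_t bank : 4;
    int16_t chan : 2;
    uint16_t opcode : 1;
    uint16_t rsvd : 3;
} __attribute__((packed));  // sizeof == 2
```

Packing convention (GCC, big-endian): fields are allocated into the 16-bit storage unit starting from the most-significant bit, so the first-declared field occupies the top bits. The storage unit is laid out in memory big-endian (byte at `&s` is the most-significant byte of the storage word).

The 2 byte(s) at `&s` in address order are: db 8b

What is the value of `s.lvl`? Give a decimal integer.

[0]=0xdb [1]=0x8b (big-endian) → word 0xdb8b
ver [13+:3] = (word>>13) & 0x7 = 6
lvl [10+:3] = (word>>10) & 0x7 = 6  ←
bank [6+:4] = (word>>6) & 0xf = 14
chan [4+:2] = (word>>4) & 0x3 = 0
opcode [3+:1] = (word>>3) & 0x1 = 1
rsvd [0+:3] = (word>>0) & 0x7 = 3

6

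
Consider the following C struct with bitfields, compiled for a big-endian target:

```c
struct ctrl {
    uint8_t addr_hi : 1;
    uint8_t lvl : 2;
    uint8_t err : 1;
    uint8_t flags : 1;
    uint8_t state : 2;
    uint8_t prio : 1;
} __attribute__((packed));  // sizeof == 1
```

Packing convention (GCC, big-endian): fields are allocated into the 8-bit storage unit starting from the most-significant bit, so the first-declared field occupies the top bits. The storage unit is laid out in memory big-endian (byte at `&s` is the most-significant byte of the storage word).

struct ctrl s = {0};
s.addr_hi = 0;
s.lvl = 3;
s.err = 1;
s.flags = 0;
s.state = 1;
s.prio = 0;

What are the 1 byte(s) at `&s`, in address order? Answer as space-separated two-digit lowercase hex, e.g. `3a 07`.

addr_hi (1b) val=0 bits=0x0 at bit 7: 0x00
lvl (2b) val=3 bits=0x3 at bit 5: 0x60
err (1b) val=1 bits=0x1 at bit 4: 0x70
flags (1b) val=0 bits=0x0 at bit 3: 0x70
state (2b) val=1 bits=0x1 at bit 1: 0x72
prio (1b) val=0 bits=0x0 at bit 0: 0x72
word = 0x72 → big-endian bytes:
  [0]=0x72

72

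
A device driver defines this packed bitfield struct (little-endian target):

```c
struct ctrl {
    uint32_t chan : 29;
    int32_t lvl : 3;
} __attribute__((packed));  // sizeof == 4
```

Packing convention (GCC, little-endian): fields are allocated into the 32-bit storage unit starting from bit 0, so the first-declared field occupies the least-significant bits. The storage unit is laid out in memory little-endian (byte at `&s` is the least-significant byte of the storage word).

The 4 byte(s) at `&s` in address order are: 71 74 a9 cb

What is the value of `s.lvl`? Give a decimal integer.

-2

[0]=0x71 [1]=0x74 [2]=0xa9 [3]=0xcb (little-endian) → word 0xcba97471
chan [0+:29] = (word>>0) & 0x1fffffff = 195654769
lvl [29+:3] = (word>>29) & 0x7 = 6  ←
lvl signed 3b, MSB=1: 6 - 8 = -2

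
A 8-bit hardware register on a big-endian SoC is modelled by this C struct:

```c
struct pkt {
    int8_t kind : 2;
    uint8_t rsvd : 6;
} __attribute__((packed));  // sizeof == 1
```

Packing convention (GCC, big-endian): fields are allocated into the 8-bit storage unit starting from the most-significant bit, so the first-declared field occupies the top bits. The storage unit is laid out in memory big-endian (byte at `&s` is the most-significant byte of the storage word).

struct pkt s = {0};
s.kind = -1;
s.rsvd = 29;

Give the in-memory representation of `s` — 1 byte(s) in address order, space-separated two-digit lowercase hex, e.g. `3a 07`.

dd

kind:2 = -1 → 0x3 << 6 → word 0xc0
rsvd:6 = 29 → 0x1d << 0 → word 0xdd
word = 0xdd → big-endian bytes:
  [0]=0xdd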